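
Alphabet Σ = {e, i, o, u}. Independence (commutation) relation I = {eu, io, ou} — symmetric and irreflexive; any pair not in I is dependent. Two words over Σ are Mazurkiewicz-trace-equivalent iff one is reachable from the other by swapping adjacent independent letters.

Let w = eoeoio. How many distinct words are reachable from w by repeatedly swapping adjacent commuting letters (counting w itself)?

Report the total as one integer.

3

#0=e has no predecessor
#1=o depends on [0:e]
#2=e depends on [1:o]
#3=o depends on [2:e]
#4=i depends on [2:e]
#5=o depends on [3:o]
sources: [0:e]
N(rest) = Σ N(rest − s) over sources s of rest; N(one piece) = 1:
  size 1 → [4]=1  [5]=1
  size 2 → [3,5]=1  [4,5]=2
  size 3 → [3,4,5]=3
  size 4 → [2,3,4,5]=3
  first=0(e) contributes 3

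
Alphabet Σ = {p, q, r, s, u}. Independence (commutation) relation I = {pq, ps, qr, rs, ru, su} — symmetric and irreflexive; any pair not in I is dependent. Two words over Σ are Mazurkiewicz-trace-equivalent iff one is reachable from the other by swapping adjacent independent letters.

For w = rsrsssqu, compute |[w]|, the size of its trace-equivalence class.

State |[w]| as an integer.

28

piece 0:r — minimal
piece 1:s — minimal
piece 2:r rests on {0:r}
piece 3:s rests on {1:s}
piece 4:s rests on {3:s}
piece 5:s rests on {4:s}
piece 6:q rests on {5:s}
piece 7:u rests on {6:q}
minimal pieces: {0:r, 1:s}
ways to finish when only these pieces remain (= sum over removing one remaining piece with nothing left below it):
  1 left: {2}→1  {7}→1
  2 left: {0,2}→1  {2,7}→2  {6,7}→1
  3 left: {0,2,7}→3  {2,6,7}→3  {5,6,7}→1
  4 left: {0,2,6,7}→6  {2,5,6,7}→4  {4,5,6,7}→1
  5 left: {0,2,5,6,7}→10  {2,4,5,6,7}→5  {3,4,5,6,7}→1
  6 left: {0,2,4,5,6,7}→15  {1,3,4,5,6,7}→1  {2,3,4,5,6,7}→6
  placing 0:r first → 7 extensions
  placing 1:s first → 21 extensions
total linear extensions = 28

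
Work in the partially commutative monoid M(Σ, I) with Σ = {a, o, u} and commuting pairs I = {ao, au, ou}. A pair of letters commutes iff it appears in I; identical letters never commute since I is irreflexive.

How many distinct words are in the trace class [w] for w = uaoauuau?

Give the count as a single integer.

280

#0=u has no predecessor
#1=a has no predecessor
#2=o has no predecessor
#3=a depends on [1:a]
#4=u depends on [0:u]
#5=u depends on [4:u]
#6=a depends on [3:a]
#7=u depends on [5:u]
sources: [0:u, 1:a, 2:o]
N(rest) = Σ N(rest − s) over sources s of rest; N(one piece) = 1:
  size 1 → [2]=1  [6]=1  [7]=1
  size 2 → [2,6]=2  [2,7]=2  [3,6]=1  [5,7]=1  [6,7]=2
  size 3 → [1,3,6]=1  [2,3,6]=3  [2,5,7]=3  [2,6,7]=6  [3,6,7]=3  [4,5,7]=1  [5,6,7]=3
  size 4 → [0,4,5,7]=1  [1,2,3,6]=4  [1,3,6,7]=4  [2,3,6,7]=12  [2,4,5,7]=4  [2,5,6,7]=12  [3,5,6,7]=6  [4,5,6,7]=4
  size 5 → [0,2,4,5,7]=5  [0,4,5,6,7]=5  [1,2,3,6,7]=20  [1,3,5,6,7]=10  [2,3,5,6,7]=30  [2,4,5,6,7]=20  [3,4,5,6,7]=10
  size 6 → [0,2,4,5,6,7]=30  [0,3,4,5,6,7]=15  [1,2,3,5,6,7]=60  [1,3,4,5,6,7]=20  [2,3,4,5,6,7]=60
  first=0(u) contributes 140
  first=1(a) contributes 105
  first=2(o) contributes 35
|[w]| = 280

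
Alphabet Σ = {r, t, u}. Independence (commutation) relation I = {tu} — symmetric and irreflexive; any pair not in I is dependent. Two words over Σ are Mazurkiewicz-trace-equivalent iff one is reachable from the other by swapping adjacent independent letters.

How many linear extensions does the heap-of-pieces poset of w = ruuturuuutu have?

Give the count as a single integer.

drop 0:r onto floor
drop 1:u onto {0:r}
drop 2:u onto {1:u}
drop 3:t onto {0:r}
drop 4:u onto {2:u}
drop 5:r onto {3:t, 4:u}
drop 6:u onto {5:r}
drop 7:u onto {6:u}
drop 8:u onto {7:u}
drop 9:t onto {5:r}
drop 10:u onto {8:u}
ground layer = {0:r}
drop-orders for the pieces not yet dropped (sum over which currently-grounded one goes next):
  1 to go: {9} 1  {10} 1
  2 to go: {8,10} 1  {9,10} 2
  3 to go: {7,8,10} 1  {8,9,10} 3
  4 to go: {6,7,8,10} 1  {7,8,9,10} 4
  5 to go: {6,7,8,9,10} 5
  6 to go: {5,6,7,8,9,10} 5
  7 to go: {3,5,6,7,8,9,10} 5  {4,5,6,7,8,9,10} 5
  8 to go: {2,4,5,6,7,8,9,10} 5  {3,4,5,6,7,8,9,10} 10
  9 to go: {1,2,4,5,6,7,8,9,10} 5  {2,3,4,5,6,7,8,9,10} 15
  if 0:r drops first: 20 orders

20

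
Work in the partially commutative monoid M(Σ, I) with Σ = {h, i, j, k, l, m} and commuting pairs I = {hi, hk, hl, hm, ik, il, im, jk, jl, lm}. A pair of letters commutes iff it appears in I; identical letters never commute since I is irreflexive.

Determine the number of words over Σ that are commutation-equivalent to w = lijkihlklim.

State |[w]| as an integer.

#0=l has no predecessor
#1=i has no predecessor
#2=j depends on [1:i]
#3=k depends on [0:l]
#4=i depends on [2:j]
#5=h depends on [2:j]
#6=l depends on [3:k]
#7=k depends on [6:l]
#8=l depends on [7:k]
#9=i depends on [4:i]
#10=m depends on [2:j, 7:k]
sources: [0:l, 1:i]
N(rest) = Σ N(rest − s) over sources s of rest; N(one piece) = 1:
  size 1 → [5]=1  [8]=1  [9]=1  [10]=1
  size 2 → [4,9]=1  [5,8]=2  [5,9]=2  [5,10]=2  [8,9]=2  [8,10]=2  [9,10]=2
  size 3 → [4,5,9]=3  [4,8,9]=3  [4,9,10]=3  [5,8,9]=6  [5,8,10]=6  [5,9,10]=6  [7,8,10]=2  [8,9,10]=6
  size 4 → [4,5,8,9]=12  [4,5,9,10]=12  [4,8,9,10]=12  [5,7,8,10]=8  [5,8,9,10]=24  [6,7,8,10]=2  [7,8,9,10]=8
  size 5 → [2,4,5,9,10]=12  [3,6,7,8,10]=2  [4,5,8,9,10]=60  [4,7,8,9,10]=20  [5,6,7,8,10]=10  [5,7,8,9,10]=40  [6,7,8,9,10]=10
  size 6 → [0,3,6,7,8,10]=2  [1,2,4,5,9,10]=12  [2,4,5,8,9,10]=72  [3,5,6,7,8,10]=12  [3,6,7,8,9,10]=12  [4,5,7,8,9,10]=120  [4,6,7,8,9,10]=30  [5,6,7,8,9,10]=60
  size 7 → [0,3,5,6,7,8,10]=14  [0,3,6,7,8,9,10]=14  [1,2,4,5,8,9,10]=84  [2,4,5,7,8,9,10]=192  [3,4,6,7,8,9,10]=42  [3,5,6,7,8,9,10]=84  [4,5,6,7,8,9,10]=210
  size 8 → [0,3,4,6,7,8,9,10]=56  [0,3,5,6,7,8,9,10]=112  [1,2,4,5,7,8,9,10]=276  [2,4,5,6,7,8,9,10]=402  [3,4,5,6,7,8,9,10]=336
  size 9 → [0,3,4,5,6,7,8,9,10]=504  [1,2,4,5,6,7,8,9,10]=678  [2,3,4,5,6,7,8,9,10]=738
  first=0(l) contributes 1416
  first=1(i) contributes 1242
|[w]| = 2658

2658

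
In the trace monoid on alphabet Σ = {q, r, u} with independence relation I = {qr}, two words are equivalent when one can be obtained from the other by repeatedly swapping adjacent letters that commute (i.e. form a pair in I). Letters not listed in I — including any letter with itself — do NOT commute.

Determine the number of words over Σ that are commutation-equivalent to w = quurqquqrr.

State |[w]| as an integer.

#0=q has no predecessor
#1=u depends on [0:q]
#2=u depends on [1:u]
#3=r depends on [2:u]
#4=q depends on [2:u]
#5=q depends on [4:q]
#6=u depends on [3:r, 5:q]
#7=q depends on [6:u]
#8=r depends on [6:u]
#9=r depends on [8:r]
sources: [0:q]
N(rest) = Σ N(rest − s) over sources s of rest; N(one piece) = 1:
  size 1 → [7]=1  [9]=1
  size 2 → [7,9]=2  [8,9]=1
  size 3 → [7,8,9]=3
  size 4 → [6,7,8,9]=3
  size 5 → [3,6,7,8,9]=3  [5,6,7,8,9]=3
  size 6 → [3,5,6,7,8,9]=6  [4,5,6,7,8,9]=3
  size 7 → [3,4,5,6,7,8,9]=9
  size 8 → [2,3,4,5,6,7,8,9]=9
  first=0(q) contributes 9

9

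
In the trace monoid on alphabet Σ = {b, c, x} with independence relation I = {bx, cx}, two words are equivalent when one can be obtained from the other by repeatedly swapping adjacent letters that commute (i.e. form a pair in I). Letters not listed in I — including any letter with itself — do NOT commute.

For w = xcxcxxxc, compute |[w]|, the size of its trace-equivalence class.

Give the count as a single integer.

56

#0=x has no predecessor
#1=c has no predecessor
#2=x depends on [0:x]
#3=c depends on [1:c]
#4=x depends on [2:x]
#5=x depends on [4:x]
#6=x depends on [5:x]
#7=c depends on [3:c]
sources: [0:x, 1:c]
N(rest) = Σ N(rest − s) over sources s of rest; N(one piece) = 1:
  size 1 → [6]=1  [7]=1
  size 2 → [3,7]=1  [5,6]=1  [6,7]=2
  size 3 → [1,3,7]=1  [3,6,7]=3  [4,5,6]=1  [5,6,7]=3
  size 4 → [1,3,6,7]=4  [2,4,5,6]=1  [3,5,6,7]=6  [4,5,6,7]=4
  size 5 → [0,2,4,5,6]=1  [1,3,5,6,7]=10  [2,4,5,6,7]=5  [3,4,5,6,7]=10
  size 6 → [0,2,4,5,6,7]=6  [1,3,4,5,6,7]=20  [2,3,4,5,6,7]=15
  first=0(x) contributes 35
  first=1(c) contributes 21
|[w]| = 56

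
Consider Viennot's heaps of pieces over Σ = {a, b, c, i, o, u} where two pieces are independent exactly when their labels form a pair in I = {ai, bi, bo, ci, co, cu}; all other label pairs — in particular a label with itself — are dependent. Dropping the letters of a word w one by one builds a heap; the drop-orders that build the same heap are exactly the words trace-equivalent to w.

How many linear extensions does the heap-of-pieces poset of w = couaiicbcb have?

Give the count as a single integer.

drop 0:c onto floor
drop 1:o onto floor
drop 2:u onto {1:o}
drop 3:a onto {0:c, 2:u}
drop 4:i onto {2:u}
drop 5:i onto {4:i}
drop 6:c onto {3:a}
drop 7:b onto {6:c}
drop 8:c onto {7:b}
drop 9:b onto {8:c}
ground layer = {0:c, 1:o}
drop-orders for the pieces not yet dropped (sum over which currently-grounded one goes next):
  1 to go: {5} 1  {9} 1
  2 to go: {4,5} 1  {5,9} 2  {8,9} 1
  3 to go: {4,5,9} 3  {5,8,9} 3  {7,8,9} 1
  4 to go: {4,5,8,9} 6  {5,7,8,9} 4  {6,7,8,9} 1
  5 to go: {3,6,7,8,9} 1  {4,5,7,8,9} 10  {5,6,7,8,9} 5
  6 to go: {0,3,6,7,8,9} 1  {3,5,6,7,8,9} 6  {4,5,6,7,8,9} 15
  7 to go: {0,3,5,6,7,8,9} 7  {3,4,5,6,7,8,9} 21
  8 to go: {0,3,4,5,6,7,8,9} 28  {2,3,4,5,6,7,8,9} 21
  if 0:c drops first: 21 orders
  if 1:o drops first: 49 orders
heap linearizations: 70

70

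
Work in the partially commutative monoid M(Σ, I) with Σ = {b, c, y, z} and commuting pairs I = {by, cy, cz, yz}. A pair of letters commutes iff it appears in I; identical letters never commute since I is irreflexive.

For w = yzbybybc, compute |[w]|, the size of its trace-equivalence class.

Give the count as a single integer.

56

piece 0:y — minimal
piece 1:z — minimal
piece 2:b rests on {1:z}
piece 3:y rests on {0:y}
piece 4:b rests on {2:b}
piece 5:y rests on {3:y}
piece 6:b rests on {4:b}
piece 7:c rests on {6:b}
minimal pieces: {0:y, 1:z}
ways to finish when only these pieces remain (= sum over removing one remaining piece with nothing left below it):
  1 left: {5}→1  {7}→1
  2 left: {3,5}→1  {5,7}→2  {6,7}→1
  3 left: {0,3,5}→1  {3,5,7}→3  {4,6,7}→1  {5,6,7}→3
  4 left: {0,3,5,7}→4  {2,4,6,7}→1  {3,5,6,7}→6  {4,5,6,7}→4
  5 left: {0,3,5,6,7}→10  {1,2,4,6,7}→1  {2,4,5,6,7}→5  {3,4,5,6,7}→10
  6 left: {0,3,4,5,6,7}→20  {1,2,4,5,6,7}→6  {2,3,4,5,6,7}→15
  placing 0:y first → 21 extensions
  placing 1:z first → 35 extensions
total linear extensions = 56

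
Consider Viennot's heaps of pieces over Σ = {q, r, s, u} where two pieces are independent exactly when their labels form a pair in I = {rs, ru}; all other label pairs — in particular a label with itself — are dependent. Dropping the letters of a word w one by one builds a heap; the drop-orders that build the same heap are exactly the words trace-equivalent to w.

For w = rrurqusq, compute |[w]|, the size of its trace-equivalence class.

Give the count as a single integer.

drop 0:r onto floor
drop 1:r onto {0:r}
drop 2:u onto floor
drop 3:r onto {1:r}
drop 4:q onto {2:u, 3:r}
drop 5:u onto {4:q}
drop 6:s onto {5:u}
drop 7:q onto {6:s}
ground layer = {0:r, 2:u}
drop-orders for the pieces not yet dropped (sum over which currently-grounded one goes next):
  1 to go: {7} 1
  2 to go: {6,7} 1
  3 to go: {5,6,7} 1
  4 to go: {4,5,6,7} 1
  5 to go: {2,4,5,6,7} 1  {3,4,5,6,7} 1
  6 to go: {1,3,4,5,6,7} 1  {2,3,4,5,6,7} 2
  if 0:r drops first: 3 orders
  if 2:u drops first: 1 orders
heap linearizations: 4

4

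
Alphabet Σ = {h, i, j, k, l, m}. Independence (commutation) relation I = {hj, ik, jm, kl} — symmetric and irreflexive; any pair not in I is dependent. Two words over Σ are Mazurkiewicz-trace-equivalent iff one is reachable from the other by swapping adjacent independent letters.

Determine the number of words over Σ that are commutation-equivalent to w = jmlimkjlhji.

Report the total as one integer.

piece 0:j — minimal
piece 1:m — minimal
piece 2:l rests on {0:j, 1:m}
piece 3:i rests on {2:l}
piece 4:m rests on {3:i}
piece 5:k rests on {4:m}
piece 6:j rests on {5:k}
piece 7:l rests on {6:j}
piece 8:h rests on {7:l}
piece 9:j rests on {7:l}
piece 10:i rests on {8:h, 9:j}
minimal pieces: {0:j, 1:m}
ways to finish when only these pieces remain (= sum over removing one remaining piece with nothing left below it):
  1 left: {10}→1
  2 left: {8,10}→1  {9,10}→1
  3 left: {8,9,10}→2
  4 left: {7,8,9,10}→2
  5 left: {6,7,8,9,10}→2
  6 left: {5,6,7,8,9,10}→2
  7 left: {4,5,6,7,8,9,10}→2
  8 left: {3,4,5,6,7,8,9,10}→2
  9 left: {2,3,4,5,6,7,8,9,10}→2
  placing 0:j first → 2 extensions
  placing 1:m first → 2 extensions
total linear extensions = 4

4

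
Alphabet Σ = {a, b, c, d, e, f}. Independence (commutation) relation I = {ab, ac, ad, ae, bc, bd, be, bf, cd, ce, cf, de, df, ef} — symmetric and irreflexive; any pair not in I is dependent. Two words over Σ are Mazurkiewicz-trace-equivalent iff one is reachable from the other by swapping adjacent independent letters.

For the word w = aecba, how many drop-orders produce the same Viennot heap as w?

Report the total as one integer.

drop 0:a onto floor
drop 1:e onto floor
drop 2:c onto floor
drop 3:b onto floor
drop 4:a onto {0:a}
ground layer = {0:a, 1:e, 2:c, 3:b}
drop-orders for the pieces not yet dropped (sum over which currently-grounded one goes next):
  1 to go: {1} 1  {2} 1  {3} 1  {4} 1
  2 to go: {0,4} 1  {1,2} 2  {1,3} 2  {1,4} 2  {2,3} 2  {2,4} 2  {3,4} 2
  3 to go: {0,1,4} 3  {0,2,4} 3  {0,3,4} 3  {1,2,3} 6  {1,2,4} 6  {1,3,4} 6  {2,3,4} 6
  if 0:a drops first: 24 orders
  if 1:e drops first: 12 orders
  if 2:c drops first: 12 orders
  if 3:b drops first: 12 orders
heap linearizations: 60

60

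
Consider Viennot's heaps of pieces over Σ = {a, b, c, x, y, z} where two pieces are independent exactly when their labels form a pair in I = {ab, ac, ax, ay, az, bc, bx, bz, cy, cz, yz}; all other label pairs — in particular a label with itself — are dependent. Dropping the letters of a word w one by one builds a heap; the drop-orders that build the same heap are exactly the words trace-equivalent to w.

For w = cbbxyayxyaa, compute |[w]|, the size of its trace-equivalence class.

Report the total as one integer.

990

0(c) covers ∅
1(b) covers ∅
2(b) covers 1:b
3(x) covers 0:c
4(y) covers 2:b, 3:x
5(a) covers ∅
6(y) covers 4:y
7(x) covers 6:y
8(y) covers 7:x
9(a) covers 5:a
10(a) covers 9:a
floor of heap: 0:c, 1:b, 5:a
completions by unplaced set U, small U first (add the entries for U minus each lowest piece of U):
  |U|=1: {8}:1  {10}:1
  |U|=2: {7,8}:1  {8,10}:2  {9,10}:1
  |U|=3: {5,9,10}:1  {6,7,8}:1  {7,8,10}:3  {8,9,10}:3
  |U|=4: {4,6,7,8}:1  {5,8,9,10}:4  {6,7,8,10}:4  {7,8,9,10}:6
  |U|=5: {2,4,6,7,8}:1  {3,4,6,7,8}:1  {4,6,7,8,10}:5  {5,7,8,9,10}:10  {6,7,8,9,10}:10
  |U|=6: {0,3,4,6,7,8}:1  {1,2,4,6,7,8}:1  {2,3,4,6,7,8}:2  {2,4,6,7,8,10}:6  {3,4,6,7,8,10}:6  {4,6,7,8,9,10}:15  {5,6,7,8,9,10}:20
  |U|=7: {0,2,3,4,6,7,8}:3  {0,3,4,6,7,8,10}:7  {1,2,3,4,6,7,8}:3  {1,2,4,6,7,8,10}:7  {2,3,4,6,7,8,10}:14  {2,4,6,7,8,9,10}:21  {3,4,6,7,8,9,10}:21  {4,5,6,7,8,9,10}:35
  |U|=8: {0,1,2,3,4,6,7,8}:6  {0,2,3,4,6,7,8,10}:24  {0,3,4,6,7,8,9,10}:28  {1,2,3,4,6,7,8,10}:24  {1,2,4,6,7,8,9,10}:28  {2,3,4,6,7,8,9,10}:56  {2,4,5,6,7,8,9,10}:56  {3,4,5,6,7,8,9,10}:56
  |U|=9: {0,1,2,3,4,6,7,8,10}:54  {0,2,3,4,6,7,8,9,10}:108  {0,3,4,5,6,7,8,9,10}:84  {1,2,3,4,6,7,8,9,10}:108  {1,2,4,5,6,7,8,9,10}:84  {2,3,4,5,6,7,8,9,10}:168
  start at 0(c): 360
  start at 1(b): 360
  start at 5(a): 270
sum over floor = 990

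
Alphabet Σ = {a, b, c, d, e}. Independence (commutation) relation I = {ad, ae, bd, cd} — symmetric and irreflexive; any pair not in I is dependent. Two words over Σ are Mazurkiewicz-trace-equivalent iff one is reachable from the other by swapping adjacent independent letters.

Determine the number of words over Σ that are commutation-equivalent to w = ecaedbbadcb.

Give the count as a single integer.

49

0(e) covers ∅
1(c) covers 0:e
2(a) covers 1:c
3(e) covers 1:c
4(d) covers 3:e
5(b) covers 2:a, 3:e
6(b) covers 5:b
7(a) covers 6:b
8(d) covers 4:d
9(c) covers 7:a
10(b) covers 9:c
floor of heap: 0:e
completions by unplaced set U, small U first (add the entries for U minus each lowest piece of U):
  |U|=1: {8}:1  {10}:1
  |U|=2: {4,8}:1  {8,10}:2  {9,10}:1
  |U|=3: {4,8,10}:3  {7,9,10}:1  {8,9,10}:3
  |U|=4: {4,8,9,10}:6  {6,7,9,10}:1  {7,8,9,10}:4
  |U|=5: {4,7,8,9,10}:10  {5,6,7,9,10}:1  {6,7,8,9,10}:5
  |U|=6: {2,5,6,7,9,10}:1  {4,6,7,8,9,10}:15  {5,6,7,8,9,10}:6
  |U|=7: {2,5,6,7,8,9,10}:7  {4,5,6,7,8,9,10}:21
  |U|=8: {2,4,5,6,7,8,9,10}:28  {3,4,5,6,7,8,9,10}:21
  |U|=9: {2,3,4,5,6,7,8,9,10}:49
  start at 0(e): 49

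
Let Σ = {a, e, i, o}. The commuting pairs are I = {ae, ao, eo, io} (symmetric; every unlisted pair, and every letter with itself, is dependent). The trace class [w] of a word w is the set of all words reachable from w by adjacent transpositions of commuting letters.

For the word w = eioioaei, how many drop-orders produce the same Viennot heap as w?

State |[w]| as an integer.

piece 0:e — minimal
piece 1:i rests on {0:e}
piece 2:o — minimal
piece 3:i rests on {1:i}
piece 4:o rests on {2:o}
piece 5:a rests on {3:i}
piece 6:e rests on {3:i}
piece 7:i rests on {5:a, 6:e}
minimal pieces: {0:e, 2:o}
ways to finish when only these pieces remain (= sum over removing one remaining piece with nothing left below it):
  1 left: {4}→1  {7}→1
  2 left: {2,4}→1  {4,7}→2  {5,7}→1  {6,7}→1
  3 left: {2,4,7}→3  {4,5,7}→3  {4,6,7}→3  {5,6,7}→2
  4 left: {2,4,5,7}→6  {2,4,6,7}→6  {3,5,6,7}→2  {4,5,6,7}→8
  5 left: {1,3,5,6,7}→2  {2,4,5,6,7}→20  {3,4,5,6,7}→10
  6 left: {0,1,3,5,6,7}→2  {1,3,4,5,6,7}→12  {2,3,4,5,6,7}→30
  placing 0:e first → 42 extensions
  placing 2:o first → 14 extensions
total linear extensions = 56

56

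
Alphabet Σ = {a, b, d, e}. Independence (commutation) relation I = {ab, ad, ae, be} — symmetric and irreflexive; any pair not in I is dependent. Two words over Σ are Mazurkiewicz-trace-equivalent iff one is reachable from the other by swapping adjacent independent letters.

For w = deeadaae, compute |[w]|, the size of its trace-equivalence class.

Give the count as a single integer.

56

0(d) covers ∅
1(e) covers 0:d
2(e) covers 1:e
3(a) covers ∅
4(d) covers 2:e
5(a) covers 3:a
6(a) covers 5:a
7(e) covers 4:d
floor of heap: 0:d, 3:a
completions by unplaced set U, small U first (add the entries for U minus each lowest piece of U):
  |U|=1: {6}:1  {7}:1
  |U|=2: {4,7}:1  {5,6}:1  {6,7}:2
  |U|=3: {2,4,7}:1  {3,5,6}:1  {4,6,7}:3  {5,6,7}:3
  |U|=4: {1,2,4,7}:1  {2,4,6,7}:4  {3,5,6,7}:4  {4,5,6,7}:6
  |U|=5: {0,1,2,4,7}:1  {1,2,4,6,7}:5  {2,4,5,6,7}:10  {3,4,5,6,7}:10
  |U|=6: {0,1,2,4,6,7}:6  {1,2,4,5,6,7}:15  {2,3,4,5,6,7}:20
  start at 0(d): 35
  start at 3(a): 21
sum over floor = 56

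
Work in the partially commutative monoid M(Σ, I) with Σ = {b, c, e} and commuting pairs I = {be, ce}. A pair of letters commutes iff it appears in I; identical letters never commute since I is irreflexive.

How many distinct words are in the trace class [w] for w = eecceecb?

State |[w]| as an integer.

0(e) covers ∅
1(e) covers 0:e
2(c) covers ∅
3(c) covers 2:c
4(e) covers 1:e
5(e) covers 4:e
6(c) covers 3:c
7(b) covers 6:c
floor of heap: 0:e, 2:c
completions by unplaced set U, small U first (add the entries for U minus each lowest piece of U):
  |U|=1: {5}:1  {7}:1
  |U|=2: {4,5}:1  {5,7}:2  {6,7}:1
  |U|=3: {1,4,5}:1  {3,6,7}:1  {4,5,7}:3  {5,6,7}:3
  |U|=4: {0,1,4,5}:1  {1,4,5,7}:4  {2,3,6,7}:1  {3,5,6,7}:4  {4,5,6,7}:6
  |U|=5: {0,1,4,5,7}:5  {1,4,5,6,7}:10  {2,3,5,6,7}:5  {3,4,5,6,7}:10
  |U|=6: {0,1,4,5,6,7}:15  {1,3,4,5,6,7}:20  {2,3,4,5,6,7}:15
  start at 0(e): 35
  start at 2(c): 35
sum over floor = 70

70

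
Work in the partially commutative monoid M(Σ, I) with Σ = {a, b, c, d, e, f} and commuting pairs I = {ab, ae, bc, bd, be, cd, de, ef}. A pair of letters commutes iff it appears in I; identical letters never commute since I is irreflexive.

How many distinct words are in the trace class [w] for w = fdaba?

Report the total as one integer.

piece 0:f — minimal
piece 1:d rests on {0:f}
piece 2:a rests on {1:d}
piece 3:b rests on {0:f}
piece 4:a rests on {2:a}
minimal pieces: {0:f}
ways to finish when only these pieces remain (= sum over removing one remaining piece with nothing left below it):
  1 left: {3}→1  {4}→1
  2 left: {2,4}→1  {3,4}→2
  3 left: {1,2,4}→1  {2,3,4}→3
  placing 0:f first → 4 extensions

4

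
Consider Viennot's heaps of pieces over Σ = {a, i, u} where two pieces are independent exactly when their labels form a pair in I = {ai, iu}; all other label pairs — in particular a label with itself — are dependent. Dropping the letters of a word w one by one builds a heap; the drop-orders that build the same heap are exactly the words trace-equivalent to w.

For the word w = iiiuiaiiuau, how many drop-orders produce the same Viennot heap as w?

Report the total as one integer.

462

piece 0:i — minimal
piece 1:i rests on {0:i}
piece 2:i rests on {1:i}
piece 3:u — minimal
piece 4:i rests on {2:i}
piece 5:a rests on {3:u}
piece 6:i rests on {4:i}
piece 7:i rests on {6:i}
piece 8:u rests on {5:a}
piece 9:a rests on {8:u}
piece 10:u rests on {9:a}
minimal pieces: {0:i, 3:u}
ways to finish when only these pieces remain (= sum over removing one remaining piece with nothing left below it):
  1 left: {7}→1  {10}→1
  2 left: {6,7}→1  {7,10}→2  {9,10}→1
  3 left: {4,6,7}→1  {6,7,10}→3  {7,9,10}→3  {8,9,10}→1
  4 left: {2,4,6,7}→1  {4,6,7,10}→4  {5,8,9,10}→1  {6,7,9,10}→6  {7,8,9,10}→4
  5 left: {1,2,4,6,7}→1  {2,4,6,7,10}→5  {3,5,8,9,10}→1  {4,6,7,9,10}→10  {5,7,8,9,10}→5  {6,7,8,9,10}→10
  6 left: {0,1,2,4,6,7}→1  {1,2,4,6,7,10}→6  {2,4,6,7,9,10}→15  {3,5,7,8,9,10}→6  {4,6,7,8,9,10}→20  {5,6,7,8,9,10}→15
  7 left: {0,1,2,4,6,7,10}→7  {1,2,4,6,7,9,10}→21  {2,4,6,7,8,9,10}→35  {3,5,6,7,8,9,10}→21  {4,5,6,7,8,9,10}→35
  8 left: {0,1,2,4,6,7,9,10}→28  {1,2,4,6,7,8,9,10}→56  {2,4,5,6,7,8,9,10}→70  {3,4,5,6,7,8,9,10}→56
  9 left: {0,1,2,4,6,7,8,9,10}→84  {1,2,4,5,6,7,8,9,10}→126  {2,3,4,5,6,7,8,9,10}→126
  placing 0:i first → 252 extensions
  placing 3:u first → 210 extensions
total linear extensions = 462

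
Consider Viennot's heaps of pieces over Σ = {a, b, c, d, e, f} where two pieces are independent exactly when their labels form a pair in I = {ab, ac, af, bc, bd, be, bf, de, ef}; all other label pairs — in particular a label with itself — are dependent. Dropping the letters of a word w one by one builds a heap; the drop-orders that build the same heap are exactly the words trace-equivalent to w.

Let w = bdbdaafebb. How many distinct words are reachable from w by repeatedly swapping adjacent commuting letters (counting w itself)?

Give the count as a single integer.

drop 0:b onto floor
drop 1:d onto floor
drop 2:b onto {0:b}
drop 3:d onto {1:d}
drop 4:a onto {3:d}
drop 5:a onto {4:a}
drop 6:f onto {3:d}
drop 7:e onto {5:a}
drop 8:b onto {2:b}
drop 9:b onto {8:b}
ground layer = {0:b, 1:d}
drop-orders for the pieces not yet dropped (sum over which currently-grounded one goes next):
  1 to go: {6} 1  {7} 1  {9} 1
  2 to go: {5,7} 1  {6,7} 2  {6,9} 2  {7,9} 2  {8,9} 1
  3 to go: {2,8,9} 1  {4,5,7} 1  {5,6,7} 3  {5,7,9} 3  {6,7,9} 6  {6,8,9} 3  {7,8,9} 3
  4 to go: {0,2,8,9} 1  {2,6,8,9} 4  {2,7,8,9} 4  {4,5,6,7} 4  {4,5,7,9} 4  {5,6,7,9} 12  {5,7,8,9} 6  {6,7,8,9} 12
  5 to go: {0,2,6,8,9} 5  {0,2,7,8,9} 5  {2,5,7,8,9} 10  {2,6,7,8,9} 20  {3,4,5,6,7} 4  {4,5,6,7,9} 20  {4,5,7,8,9} 10  {5,6,7,8,9} 30
  6 to go: {0,2,5,7,8,9} 15  {0,2,6,7,8,9} 30  {1,3,4,5,6,7} 4  {2,4,5,7,8,9} 20  {2,5,6,7,8,9} 60  {3,4,5,6,7,9} 24  {4,5,6,7,8,9} 60
  7 to go: {0,2,4,5,7,8,9} 35  {0,2,5,6,7,8,9} 105  {1,3,4,5,6,7,9} 28  {2,4,5,6,7,8,9} 140  {3,4,5,6,7,8,9} 84
  8 to go: {0,2,4,5,6,7,8,9} 280  {1,3,4,5,6,7,8,9} 112  {2,3,4,5,6,7,8,9} 224
  if 0:b drops first: 336 orders
  if 1:d drops first: 504 orders
heap linearizations: 840

840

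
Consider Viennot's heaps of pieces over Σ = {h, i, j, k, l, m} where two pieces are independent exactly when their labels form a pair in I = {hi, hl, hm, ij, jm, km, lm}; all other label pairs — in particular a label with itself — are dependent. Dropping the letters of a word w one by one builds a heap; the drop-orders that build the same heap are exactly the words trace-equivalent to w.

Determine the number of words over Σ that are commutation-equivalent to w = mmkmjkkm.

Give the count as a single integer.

70

drop 0:m onto floor
drop 1:m onto {0:m}
drop 2:k onto floor
drop 3:m onto {1:m}
drop 4:j onto {2:k}
drop 5:k onto {4:j}
drop 6:k onto {5:k}
drop 7:m onto {3:m}
ground layer = {0:m, 2:k}
drop-orders for the pieces not yet dropped (sum over which currently-grounded one goes next):
  1 to go: {6} 1  {7} 1
  2 to go: {3,7} 1  {5,6} 1  {6,7} 2
  3 to go: {1,3,7} 1  {3,6,7} 3  {4,5,6} 1  {5,6,7} 3
  4 to go: {0,1,3,7} 1  {1,3,6,7} 4  {2,4,5,6} 1  {3,5,6,7} 6  {4,5,6,7} 4
  5 to go: {0,1,3,6,7} 5  {1,3,5,6,7} 10  {2,4,5,6,7} 5  {3,4,5,6,7} 10
  6 to go: {0,1,3,5,6,7} 15  {1,3,4,5,6,7} 20  {2,3,4,5,6,7} 15
  if 0:m drops first: 35 orders
  if 2:k drops first: 35 orders
heap linearizations: 70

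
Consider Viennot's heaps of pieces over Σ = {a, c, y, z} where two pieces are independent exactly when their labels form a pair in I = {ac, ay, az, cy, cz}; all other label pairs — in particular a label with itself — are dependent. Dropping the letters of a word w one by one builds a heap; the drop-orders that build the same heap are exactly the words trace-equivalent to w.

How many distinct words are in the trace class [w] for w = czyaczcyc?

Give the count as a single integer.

630

#0=c has no predecessor
#1=z has no predecessor
#2=y depends on [1:z]
#3=a has no predecessor
#4=c depends on [0:c]
#5=z depends on [2:y]
#6=c depends on [4:c]
#7=y depends on [5:z]
#8=c depends on [6:c]
sources: [0:c, 1:z, 3:a]
N(rest) = Σ N(rest − s) over sources s of rest; N(one piece) = 1:
  size 1 → [3]=1  [7]=1  [8]=1
  size 2 → [3,7]=2  [3,8]=2  [5,7]=1  [6,8]=1  [7,8]=2
  size 3 → [2,5,7]=1  [3,5,7]=3  [3,6,8]=3  [3,7,8]=6  [4,6,8]=1  [5,7,8]=3  [6,7,8]=3
  size 4 → [0,4,6,8]=1  [1,2,5,7]=1  [2,3,5,7]=4  [2,5,7,8]=4  [3,4,6,8]=4  [3,5,7,8]=12  [3,6,7,8]=12  [4,6,7,8]=4  [5,6,7,8]=6
  size 5 → [0,3,4,6,8]=5  [0,4,6,7,8]=5  [1,2,3,5,7]=5  [1,2,5,7,8]=5  [2,3,5,7,8]=20  [2,5,6,7,8]=10  [3,4,6,7,8]=20  [3,5,6,7,8]=30  [4,5,6,7,8]=10
  size 6 → [0,3,4,6,7,8]=30  [0,4,5,6,7,8]=15  [1,2,3,5,7,8]=30  [1,2,5,6,7,8]=15  [2,3,5,6,7,8]=60  [2,4,5,6,7,8]=20  [3,4,5,6,7,8]=60
  size 7 → [0,2,4,5,6,7,8]=35  [0,3,4,5,6,7,8]=105  [1,2,3,5,6,7,8]=105  [1,2,4,5,6,7,8]=35  [2,3,4,5,6,7,8]=140
  first=0(c) contributes 280
  first=1(z) contributes 280
  first=3(a) contributes 70
|[w]| = 630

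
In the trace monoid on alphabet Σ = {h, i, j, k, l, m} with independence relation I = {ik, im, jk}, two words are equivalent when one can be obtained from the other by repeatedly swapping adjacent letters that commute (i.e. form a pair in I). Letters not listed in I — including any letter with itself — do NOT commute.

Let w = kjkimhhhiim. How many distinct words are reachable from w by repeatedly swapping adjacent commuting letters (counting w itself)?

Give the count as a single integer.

drop 0:k onto floor
drop 1:j onto floor
drop 2:k onto {0:k}
drop 3:i onto {1:j}
drop 4:m onto {1:j, 2:k}
drop 5:h onto {3:i, 4:m}
drop 6:h onto {5:h}
drop 7:h onto {6:h}
drop 8:i onto {7:h}
drop 9:i onto {8:i}
drop 10:m onto {7:h}
ground layer = {0:k, 1:j}
drop-orders for the pieces not yet dropped (sum over which currently-grounded one goes next):
  1 to go: {9} 1  {10} 1
  2 to go: {8,9} 1  {9,10} 2
  3 to go: {8,9,10} 3
  4 to go: {7,8,9,10} 3
  5 to go: {6,7,8,9,10} 3
  6 to go: {5,6,7,8,9,10} 3
  7 to go: {3,5,6,7,8,9,10} 3  {4,5,6,7,8,9,10} 3
  8 to go: {2,4,5,6,7,8,9,10} 3  {3,4,5,6,7,8,9,10} 6
  9 to go: {0,2,4,5,6,7,8,9,10} 3  {1,3,4,5,6,7,8,9,10} 6  {2,3,4,5,6,7,8,9,10} 9
  if 0:k drops first: 15 orders
  if 1:j drops first: 12 orders
heap linearizations: 27

27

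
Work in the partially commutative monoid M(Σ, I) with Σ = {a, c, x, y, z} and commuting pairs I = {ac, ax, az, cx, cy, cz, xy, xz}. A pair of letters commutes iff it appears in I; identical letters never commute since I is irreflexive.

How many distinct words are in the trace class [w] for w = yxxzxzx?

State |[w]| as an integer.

0(y) covers ∅
1(x) covers ∅
2(x) covers 1:x
3(z) covers 0:y
4(x) covers 2:x
5(z) covers 3:z
6(x) covers 4:x
floor of heap: 0:y, 1:x
completions by unplaced set U, small U first (add the entries for U minus each lowest piece of U):
  |U|=1: {5}:1  {6}:1
  |U|=2: {3,5}:1  {4,6}:1  {5,6}:2
  |U|=3: {0,3,5}:1  {2,4,6}:1  {3,5,6}:3  {4,5,6}:3
  |U|=4: {0,3,5,6}:4  {1,2,4,6}:1  {2,4,5,6}:4  {3,4,5,6}:6
  |U|=5: {0,3,4,5,6}:10  {1,2,4,5,6}:5  {2,3,4,5,6}:10
  start at 0(y): 15
  start at 1(x): 20
sum over floor = 35

35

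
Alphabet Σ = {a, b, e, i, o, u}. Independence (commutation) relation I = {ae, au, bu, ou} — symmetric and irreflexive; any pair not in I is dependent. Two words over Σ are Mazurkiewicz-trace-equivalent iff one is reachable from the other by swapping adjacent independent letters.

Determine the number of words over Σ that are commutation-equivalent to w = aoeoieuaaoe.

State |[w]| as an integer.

9

0(a) covers ∅
1(o) covers 0:a
2(e) covers 1:o
3(o) covers 2:e
4(i) covers 3:o
5(e) covers 4:i
6(u) covers 5:e
7(a) covers 4:i
8(a) covers 7:a
9(o) covers 5:e, 8:a
10(e) covers 6:u, 9:o
floor of heap: 0:a
completions by unplaced set U, small U first (add the entries for U minus each lowest piece of U):
  |U|=1: {10}:1
  |U|=2: {6,10}:1  {9,10}:1
  |U|=3: {6,9,10}:2  {8,9,10}:1
  |U|=4: {5,6,9,10}:2  {6,8,9,10}:3  {7,8,9,10}:1
  |U|=5: {5,6,8,9,10}:5  {6,7,8,9,10}:4
  |U|=6: {5,6,7,8,9,10}:9
  |U|=7: {4,5,6,7,8,9,10}:9
  |U|=8: {3,4,5,6,7,8,9,10}:9
  |U|=9: {2,3,4,5,6,7,8,9,10}:9
  start at 0(a): 9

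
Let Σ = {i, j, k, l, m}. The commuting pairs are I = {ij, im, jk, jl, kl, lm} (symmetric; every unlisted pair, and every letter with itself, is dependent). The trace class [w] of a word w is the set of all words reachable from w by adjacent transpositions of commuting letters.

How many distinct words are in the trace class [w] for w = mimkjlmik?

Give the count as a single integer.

drop 0:m onto floor
drop 1:i onto floor
drop 2:m onto {0:m}
drop 3:k onto {1:i, 2:m}
drop 4:j onto {2:m}
drop 5:l onto {1:i}
drop 6:m onto {3:k, 4:j}
drop 7:i onto {3:k, 5:l}
drop 8:k onto {6:m, 7:i}
ground layer = {0:m, 1:i}
drop-orders for the pieces not yet dropped (sum over which currently-grounded one goes next):
  1 to go: {8} 1
  2 to go: {6,8} 1  {7,8} 1
  3 to go: {4,6,8} 1  {5,7,8} 1  {6,7,8} 2
  4 to go: {3,6,7,8} 2  {4,6,7,8} 3  {5,6,7,8} 3
  5 to go: {3,4,6,7,8} 5  {3,5,6,7,8} 5  {4,5,6,7,8} 6
  6 to go: {1,3,5,6,7,8} 5  {2,3,4,6,7,8} 5  {3,4,5,6,7,8} 16
  7 to go: {0,2,3,4,6,7,8} 5  {1,3,4,5,6,7,8} 21  {2,3,4,5,6,7,8} 21
  if 0:m drops first: 42 orders
  if 1:i drops first: 26 orders
heap linearizations: 68

68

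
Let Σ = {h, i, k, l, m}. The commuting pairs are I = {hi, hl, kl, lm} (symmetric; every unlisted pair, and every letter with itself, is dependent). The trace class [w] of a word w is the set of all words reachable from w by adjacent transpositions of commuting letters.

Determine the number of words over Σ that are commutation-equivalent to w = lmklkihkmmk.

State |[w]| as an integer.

25

drop 0:l onto floor
drop 1:m onto floor
drop 2:k onto {1:m}
drop 3:l onto {0:l}
drop 4:k onto {2:k}
drop 5:i onto {3:l, 4:k}
drop 6:h onto {4:k}
drop 7:k onto {5:i, 6:h}
drop 8:m onto {7:k}
drop 9:m onto {8:m}
drop 10:k onto {9:m}
ground layer = {0:l, 1:m}
drop-orders for the pieces not yet dropped (sum over which currently-grounded one goes next):
  1 to go: {10} 1
  2 to go: {9,10} 1
  3 to go: {8,9,10} 1
  4 to go: {7,8,9,10} 1
  5 to go: {5,7,8,9,10} 1  {6,7,8,9,10} 1
  6 to go: {3,5,7,8,9,10} 1  {5,6,7,8,9,10} 2
  7 to go: {0,3,5,7,8,9,10} 1  {3,5,6,7,8,9,10} 3  {4,5,6,7,8,9,10} 2
  8 to go: {0,3,5,6,7,8,9,10} 4  {2,4,5,6,7,8,9,10} 2  {3,4,5,6,7,8,9,10} 5
  9 to go: {0,3,4,5,6,7,8,9,10} 9  {1,2,4,5,6,7,8,9,10} 2  {2,3,4,5,6,7,8,9,10} 7
  if 0:l drops first: 9 orders
  if 1:m drops first: 16 orders
heap linearizations: 25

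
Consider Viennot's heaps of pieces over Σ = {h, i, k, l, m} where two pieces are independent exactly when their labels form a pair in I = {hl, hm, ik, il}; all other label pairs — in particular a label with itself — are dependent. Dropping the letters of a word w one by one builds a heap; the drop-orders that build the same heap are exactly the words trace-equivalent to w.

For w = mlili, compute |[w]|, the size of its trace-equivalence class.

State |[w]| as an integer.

#0=m has no predecessor
#1=l depends on [0:m]
#2=i depends on [0:m]
#3=l depends on [1:l]
#4=i depends on [2:i]
sources: [0:m]
N(rest) = Σ N(rest − s) over sources s of rest; N(one piece) = 1:
  size 1 → [3]=1  [4]=1
  size 2 → [1,3]=1  [2,4]=1  [3,4]=2
  size 3 → [1,3,4]=3  [2,3,4]=3
  first=0(m) contributes 6

6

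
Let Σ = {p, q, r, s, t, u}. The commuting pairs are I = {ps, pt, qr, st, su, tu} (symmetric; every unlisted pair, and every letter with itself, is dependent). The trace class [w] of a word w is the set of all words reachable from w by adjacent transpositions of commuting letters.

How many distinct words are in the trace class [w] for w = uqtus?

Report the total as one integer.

piece 0:u — minimal
piece 1:q rests on {0:u}
piece 2:t rests on {1:q}
piece 3:u rests on {1:q}
piece 4:s rests on {1:q}
minimal pieces: {0:u}
ways to finish when only these pieces remain (= sum over removing one remaining piece with nothing left below it):
  1 left: {2}→1  {3}→1  {4}→1
  2 left: {2,3}→2  {2,4}→2  {3,4}→2
  3 left: {2,3,4}→6
  placing 0:u first → 6 extensions

6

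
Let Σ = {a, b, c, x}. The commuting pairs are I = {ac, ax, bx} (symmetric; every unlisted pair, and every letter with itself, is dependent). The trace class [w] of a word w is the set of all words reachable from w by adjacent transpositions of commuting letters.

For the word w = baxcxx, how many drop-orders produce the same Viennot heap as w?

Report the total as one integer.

9

#0=b has no predecessor
#1=a depends on [0:b]
#2=x has no predecessor
#3=c depends on [0:b, 2:x]
#4=x depends on [3:c]
#5=x depends on [4:x]
sources: [0:b, 2:x]
N(rest) = Σ N(rest − s) over sources s of rest; N(one piece) = 1:
  size 1 → [1]=1  [5]=1
  size 2 → [1,5]=2  [4,5]=1
  size 3 → [1,4,5]=3  [3,4,5]=1
  size 4 → [1,3,4,5]=4  [2,3,4,5]=1
  first=0(b) contributes 5
  first=2(x) contributes 4
|[w]| = 9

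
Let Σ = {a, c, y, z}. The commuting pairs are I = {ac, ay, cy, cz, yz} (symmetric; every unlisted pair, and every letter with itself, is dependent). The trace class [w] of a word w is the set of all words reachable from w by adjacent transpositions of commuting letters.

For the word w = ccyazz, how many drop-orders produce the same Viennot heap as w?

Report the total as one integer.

60

piece 0:c — minimal
piece 1:c rests on {0:c}
piece 2:y — minimal
piece 3:a — minimal
piece 4:z rests on {3:a}
piece 5:z rests on {4:z}
minimal pieces: {0:c, 2:y, 3:a}
ways to finish when only these pieces remain (= sum over removing one remaining piece with nothing left below it):
  1 left: {1}→1  {2}→1  {5}→1
  2 left: {0,1}→1  {1,2}→2  {1,5}→2  {2,5}→2  {4,5}→1
  3 left: {0,1,2}→3  {0,1,5}→3  {1,2,5}→6  {1,4,5}→3  {2,4,5}→3  {3,4,5}→1
  4 left: {0,1,2,5}→12  {0,1,4,5}→6  {1,2,4,5}→12  {1,3,4,5}→4  {2,3,4,5}→4
  placing 0:c first → 20 extensions
  placing 2:y first → 10 extensions
  placing 3:a first → 30 extensions
total linear extensions = 60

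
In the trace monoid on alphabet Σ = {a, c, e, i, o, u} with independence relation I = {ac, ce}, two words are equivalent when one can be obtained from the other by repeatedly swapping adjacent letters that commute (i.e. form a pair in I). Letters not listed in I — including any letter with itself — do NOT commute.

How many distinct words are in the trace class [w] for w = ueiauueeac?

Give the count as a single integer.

0(u) covers ∅
1(e) covers 0:u
2(i) covers 1:e
3(a) covers 2:i
4(u) covers 3:a
5(u) covers 4:u
6(e) covers 5:u
7(e) covers 6:e
8(a) covers 7:e
9(c) covers 5:u
floor of heap: 0:u
completions by unplaced set U, small U first (add the entries for U minus each lowest piece of U):
  |U|=1: {8}:1  {9}:1
  |U|=2: {7,8}:1  {8,9}:2
  |U|=3: {6,7,8}:1  {7,8,9}:3
  |U|=4: {6,7,8,9}:4
  |U|=5: {5,6,7,8,9}:4
  |U|=6: {4,5,6,7,8,9}:4
  |U|=7: {3,4,5,6,7,8,9}:4
  |U|=8: {2,3,4,5,6,7,8,9}:4
  start at 0(u): 4

4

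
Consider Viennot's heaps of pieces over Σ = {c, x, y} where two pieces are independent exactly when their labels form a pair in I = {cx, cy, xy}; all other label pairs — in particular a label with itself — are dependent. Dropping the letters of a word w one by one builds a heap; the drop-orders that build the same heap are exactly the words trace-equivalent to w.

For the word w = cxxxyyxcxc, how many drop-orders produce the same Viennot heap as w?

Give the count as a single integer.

2520

piece 0:c — minimal
piece 1:x — minimal
piece 2:x rests on {1:x}
piece 3:x rests on {2:x}
piece 4:y — minimal
piece 5:y rests on {4:y}
piece 6:x rests on {3:x}
piece 7:c rests on {0:c}
piece 8:x rests on {6:x}
piece 9:c rests on {7:c}
minimal pieces: {0:c, 1:x, 4:y}
ways to finish when only these pieces remain (= sum over removing one remaining piece with nothing left below it):
  1 left: {5}→1  {8}→1  {9}→1
  2 left: {4,5}→1  {5,8}→2  {5,9}→2  {6,8}→1  {7,9}→1  {8,9}→2
  3 left: {0,7,9}→1  {3,6,8}→1  {4,5,8}→3  {4,5,9}→3  {5,6,8}→3  {5,7,9}→3  {5,8,9}→6  {6,8,9}→3  {7,8,9}→3
  4 left: {0,5,7,9}→4  {0,7,8,9}→4  {2,3,6,8}→1  {3,5,6,8}→4  {3,6,8,9}→4  {4,5,6,8}→6  {4,5,7,9}→6  {4,5,8,9}→12  {5,6,8,9}→12  {5,7,8,9}→12  {6,7,8,9}→6
  5 left: {0,4,5,7,9}→10  {0,5,7,8,9}→20  {0,6,7,8,9}→10  {1,2,3,6,8}→1  {2,3,5,6,8}→5  {2,3,6,8,9}→5  {3,4,5,6,8}→10  {3,5,6,8,9}→20  {3,6,7,8,9}→10  {4,5,6,8,9}→30  {4,5,7,8,9}→30  {5,6,7,8,9}→30
  6 left: {0,3,6,7,8,9}→20  {0,4,5,7,8,9}→60  {0,5,6,7,8,9}→60  {1,2,3,5,6,8}→6  {1,2,3,6,8,9}→6  {2,3,4,5,6,8}→15  {2,3,5,6,8,9}→30  {2,3,6,7,8,9}→15  {3,4,5,6,8,9}→60  {3,5,6,7,8,9}→60  {4,5,6,7,8,9}→90
  7 left: {0,2,3,6,7,8,9}→35  {0,3,5,6,7,8,9}→140  {0,4,5,6,7,8,9}→210  {1,2,3,4,5,6,8}→21  {1,2,3,5,6,8,9}→42  {1,2,3,6,7,8,9}→21  {2,3,4,5,6,8,9}→105  {2,3,5,6,7,8,9}→105  {3,4,5,6,7,8,9}→210
  8 left: {0,1,2,3,6,7,8,9}→56  {0,2,3,5,6,7,8,9}→280  {0,3,4,5,6,7,8,9}→560  {1,2,3,4,5,6,8,9}→168  {1,2,3,5,6,7,8,9}→168  {2,3,4,5,6,7,8,9}→420
  placing 0:c first → 756 extensions
  placing 1:x first → 1260 extensions
  placing 4:y first → 504 extensions
total linear extensions = 2520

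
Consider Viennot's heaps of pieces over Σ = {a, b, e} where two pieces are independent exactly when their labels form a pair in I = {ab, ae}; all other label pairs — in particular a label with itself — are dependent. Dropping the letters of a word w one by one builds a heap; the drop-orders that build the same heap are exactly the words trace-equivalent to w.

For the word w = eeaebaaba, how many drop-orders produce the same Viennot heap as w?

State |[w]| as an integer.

126

#0=e has no predecessor
#1=e depends on [0:e]
#2=a has no predecessor
#3=e depends on [1:e]
#4=b depends on [3:e]
#5=a depends on [2:a]
#6=a depends on [5:a]
#7=b depends on [4:b]
#8=a depends on [6:a]
sources: [0:e, 2:a]
N(rest) = Σ N(rest − s) over sources s of rest; N(one piece) = 1:
  size 1 → [7]=1  [8]=1
  size 2 → [4,7]=1  [6,8]=1  [7,8]=2
  size 3 → [3,4,7]=1  [4,7,8]=3  [5,6,8]=1  [6,7,8]=3
  size 4 → [1,3,4,7]=1  [2,5,6,8]=1  [3,4,7,8]=4  [4,6,7,8]=6  [5,6,7,8]=4
  size 5 → [0,1,3,4,7]=1  [1,3,4,7,8]=5  [2,5,6,7,8]=5  [3,4,6,7,8]=10  [4,5,6,7,8]=10
  size 6 → [0,1,3,4,7,8]=6  [1,3,4,6,7,8]=15  [2,4,5,6,7,8]=15  [3,4,5,6,7,8]=20
  size 7 → [0,1,3,4,6,7,8]=21  [1,3,4,5,6,7,8]=35  [2,3,4,5,6,7,8]=35
  first=0(e) contributes 70
  first=2(a) contributes 56
|[w]| = 126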